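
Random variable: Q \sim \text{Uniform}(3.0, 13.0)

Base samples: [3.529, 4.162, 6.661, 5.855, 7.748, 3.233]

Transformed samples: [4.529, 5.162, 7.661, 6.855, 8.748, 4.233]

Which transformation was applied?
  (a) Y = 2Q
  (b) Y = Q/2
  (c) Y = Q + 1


Checking option (c) Y = Q + 1:
  Q = 3.529 -> Y = 4.529 ✓
  Q = 4.162 -> Y = 5.162 ✓
  Q = 6.661 -> Y = 7.661 ✓
All samples match this transformation.

(c) Q + 1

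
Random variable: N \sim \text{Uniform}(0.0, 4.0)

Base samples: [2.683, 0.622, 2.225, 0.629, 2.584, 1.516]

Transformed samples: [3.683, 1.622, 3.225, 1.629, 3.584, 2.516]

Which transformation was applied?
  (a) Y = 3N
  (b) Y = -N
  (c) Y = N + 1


Checking option (c) Y = N + 1:
  N = 2.683 -> Y = 3.683 ✓
  N = 0.622 -> Y = 1.622 ✓
  N = 2.225 -> Y = 3.225 ✓
All samples match this transformation.

(c) N + 1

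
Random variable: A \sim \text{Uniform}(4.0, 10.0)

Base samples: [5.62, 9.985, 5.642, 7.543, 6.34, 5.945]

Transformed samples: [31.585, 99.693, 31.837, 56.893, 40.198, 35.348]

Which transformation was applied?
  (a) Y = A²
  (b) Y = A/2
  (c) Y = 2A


Checking option (a) Y = A²:
  A = 5.62 -> Y = 31.585 ✓
  A = 9.985 -> Y = 99.693 ✓
  A = 5.642 -> Y = 31.837 ✓
All samples match this transformation.

(a) A²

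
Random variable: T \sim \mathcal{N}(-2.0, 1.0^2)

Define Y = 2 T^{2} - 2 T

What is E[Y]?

E[Y] = 2*E[T²] - 2*E[T]
E[T] = -2
E[T²] = Var(T) + (E[T])² = 1 + 4 = 5
E[Y] = 2*5 - 2*(-2) = 14

14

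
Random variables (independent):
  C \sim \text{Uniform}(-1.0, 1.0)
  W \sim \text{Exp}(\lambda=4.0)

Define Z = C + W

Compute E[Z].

E[Z] = 1*E[C] + 1*E[W]
E[C] = 0
E[W] = 0.25
E[Z] = 1*0 + 1*0.25 = 0.25

0.25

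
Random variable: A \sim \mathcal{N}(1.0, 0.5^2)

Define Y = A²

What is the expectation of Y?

Using E[X²] = Var(X) + (E[X])²:
E[A] = 1
Var(A) = 0.5^2 = 0.25
E[A²] = 0.25 + 1² = 0.25 + 1 = 1.25

1.25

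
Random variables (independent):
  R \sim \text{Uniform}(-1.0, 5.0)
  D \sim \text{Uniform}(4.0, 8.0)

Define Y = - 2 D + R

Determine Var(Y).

For independent RVs: Var(aX + bY) = a²Var(X) + b²Var(Y)
Var(R) = 3
Var(D) = 1.3333333
Var(Y) = 1²*3 + (-2)²*1.3333333
= 1*3 + 4*1.3333333 = 8.3333333

8.3333333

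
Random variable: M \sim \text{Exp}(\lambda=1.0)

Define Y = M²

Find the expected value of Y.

E[M²] = Var(M) + (E[M])² = 1 + 1 = 2

2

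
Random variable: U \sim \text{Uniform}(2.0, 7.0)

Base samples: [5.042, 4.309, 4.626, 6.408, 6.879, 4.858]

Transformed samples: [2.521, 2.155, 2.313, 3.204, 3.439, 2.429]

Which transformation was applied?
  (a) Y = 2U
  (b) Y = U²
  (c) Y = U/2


Checking option (c) Y = U/2:
  U = 5.042 -> Y = 2.521 ✓
  U = 4.309 -> Y = 2.155 ✓
  U = 4.626 -> Y = 2.313 ✓
All samples match this transformation.

(c) U/2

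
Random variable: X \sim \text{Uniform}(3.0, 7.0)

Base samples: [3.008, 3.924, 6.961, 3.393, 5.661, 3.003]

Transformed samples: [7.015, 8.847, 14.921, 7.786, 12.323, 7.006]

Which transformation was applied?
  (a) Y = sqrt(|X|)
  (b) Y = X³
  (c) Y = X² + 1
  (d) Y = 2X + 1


Checking option (d) Y = 2X + 1:
  X = 3.008 -> Y = 7.015 ✓
  X = 3.924 -> Y = 8.847 ✓
  X = 6.961 -> Y = 14.921 ✓
All samples match this transformation.

(d) 2X + 1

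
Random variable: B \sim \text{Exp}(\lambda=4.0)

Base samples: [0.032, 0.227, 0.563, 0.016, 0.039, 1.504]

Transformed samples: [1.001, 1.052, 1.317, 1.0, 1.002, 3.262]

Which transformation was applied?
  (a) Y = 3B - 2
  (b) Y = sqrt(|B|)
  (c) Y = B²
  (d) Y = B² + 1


Checking option (d) Y = B² + 1:
  B = 0.032 -> Y = 1.001 ✓
  B = 0.227 -> Y = 1.052 ✓
  B = 0.563 -> Y = 1.317 ✓
All samples match this transformation.

(d) B² + 1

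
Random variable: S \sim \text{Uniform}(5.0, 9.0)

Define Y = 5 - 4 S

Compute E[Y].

For Y = -4S + 5:
E[Y] = -4 * E[S] + 5
E[S] = (5 + 9)/2 = 7
E[Y] = -4 * 7 + 5 = -23

-23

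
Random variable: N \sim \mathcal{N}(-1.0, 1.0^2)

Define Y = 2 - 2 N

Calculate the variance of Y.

For Y = aN + b: Var(Y) = a² * Var(N)
Var(N) = 1.0^2 = 1
Var(Y) = (-2)² * 1 = 4 * 1 = 4

4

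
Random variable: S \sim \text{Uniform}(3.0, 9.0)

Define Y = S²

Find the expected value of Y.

Using E[X²] = Var(X) + (E[X])²:
E[S] = 6
Var(S) = (9 - 3)^2/12 = 3
E[S²] = 3 + 6² = 3 + 36 = 39

39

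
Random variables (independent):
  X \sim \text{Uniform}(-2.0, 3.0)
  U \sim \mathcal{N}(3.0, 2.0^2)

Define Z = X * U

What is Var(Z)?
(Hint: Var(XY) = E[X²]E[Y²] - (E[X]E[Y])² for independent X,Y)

Var(XY) = E[X²]E[Y²] - (E[X]E[Y])²
E[X] = 0.5, Var(X) = 2.0833333
E[U] = 3, Var(U) = 4
E[X²] = 2.0833333 + 0.5² = 2.3333333
E[U²] = 4 + 3² = 13
Var(Z) = 2.3333333*13 - (0.5*3)²
= 30.333333 - 2.25 = 28.083333

28.083333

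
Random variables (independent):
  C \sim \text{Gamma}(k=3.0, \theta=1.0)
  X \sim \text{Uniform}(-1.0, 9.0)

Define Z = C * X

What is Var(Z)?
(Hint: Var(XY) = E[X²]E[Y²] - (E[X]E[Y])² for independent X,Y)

Var(XY) = E[X²]E[Y²] - (E[X]E[Y])²
E[C] = 3, Var(C) = 3
E[X] = 4, Var(X) = 8.3333333
E[C²] = 3 + 3² = 12
E[X²] = 8.3333333 + 4² = 24.333333
Var(Z) = 12*24.333333 - (3*4)²
= 292 - 144 = 148

148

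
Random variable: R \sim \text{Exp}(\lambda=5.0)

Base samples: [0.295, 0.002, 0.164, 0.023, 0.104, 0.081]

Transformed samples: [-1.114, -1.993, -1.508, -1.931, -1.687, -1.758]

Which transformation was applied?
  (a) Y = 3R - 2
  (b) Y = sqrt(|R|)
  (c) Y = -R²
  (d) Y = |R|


Checking option (a) Y = 3R - 2:
  R = 0.295 -> Y = -1.114 ✓
  R = 0.002 -> Y = -1.993 ✓
  R = 0.164 -> Y = -1.508 ✓
All samples match this transformation.

(a) 3R - 2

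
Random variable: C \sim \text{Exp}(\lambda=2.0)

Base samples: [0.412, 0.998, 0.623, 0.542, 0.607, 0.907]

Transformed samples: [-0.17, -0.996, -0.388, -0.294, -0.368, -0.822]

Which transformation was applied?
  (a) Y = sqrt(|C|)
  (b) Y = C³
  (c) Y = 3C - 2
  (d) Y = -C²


Checking option (d) Y = -C²:
  C = 0.412 -> Y = -0.17 ✓
  C = 0.998 -> Y = -0.996 ✓
  C = 0.623 -> Y = -0.388 ✓
All samples match this transformation.

(d) -C²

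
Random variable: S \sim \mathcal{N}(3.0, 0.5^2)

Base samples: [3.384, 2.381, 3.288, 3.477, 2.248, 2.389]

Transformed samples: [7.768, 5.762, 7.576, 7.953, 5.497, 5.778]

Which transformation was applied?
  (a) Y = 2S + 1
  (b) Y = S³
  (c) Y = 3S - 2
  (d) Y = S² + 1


Checking option (a) Y = 2S + 1:
  S = 3.384 -> Y = 7.768 ✓
  S = 2.381 -> Y = 5.762 ✓
  S = 3.288 -> Y = 7.576 ✓
All samples match this transformation.

(a) 2S + 1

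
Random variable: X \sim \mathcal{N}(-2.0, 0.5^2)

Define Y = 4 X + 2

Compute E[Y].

For Y = 4X + 2:
E[Y] = 4 * E[X] + 2
E[X] = -2.0 = -2
E[Y] = 4 * (-2) + 2 = -6

-6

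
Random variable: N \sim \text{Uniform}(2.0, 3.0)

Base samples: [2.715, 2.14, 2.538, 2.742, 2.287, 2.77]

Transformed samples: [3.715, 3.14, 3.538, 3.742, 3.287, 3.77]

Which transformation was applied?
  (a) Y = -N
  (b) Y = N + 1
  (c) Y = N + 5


Checking option (b) Y = N + 1:
  N = 2.715 -> Y = 3.715 ✓
  N = 2.14 -> Y = 3.14 ✓
  N = 2.538 -> Y = 3.538 ✓
All samples match this transformation.

(b) N + 1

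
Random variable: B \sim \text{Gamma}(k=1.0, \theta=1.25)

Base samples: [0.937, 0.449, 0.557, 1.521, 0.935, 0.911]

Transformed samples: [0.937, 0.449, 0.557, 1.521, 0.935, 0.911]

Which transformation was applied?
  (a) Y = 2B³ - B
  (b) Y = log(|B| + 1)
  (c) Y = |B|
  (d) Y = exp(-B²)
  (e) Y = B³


Checking option (c) Y = |B|:
  B = 0.937 -> Y = 0.937 ✓
  B = 0.449 -> Y = 0.449 ✓
  B = 0.557 -> Y = 0.557 ✓
All samples match this transformation.

(c) |B|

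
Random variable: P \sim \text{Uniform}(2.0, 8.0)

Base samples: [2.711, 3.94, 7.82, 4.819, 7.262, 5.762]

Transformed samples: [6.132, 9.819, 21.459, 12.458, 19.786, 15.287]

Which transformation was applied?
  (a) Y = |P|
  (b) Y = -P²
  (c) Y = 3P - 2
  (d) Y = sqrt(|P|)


Checking option (c) Y = 3P - 2:
  P = 2.711 -> Y = 6.132 ✓
  P = 3.94 -> Y = 9.819 ✓
  P = 7.82 -> Y = 21.459 ✓
All samples match this transformation.

(c) 3P - 2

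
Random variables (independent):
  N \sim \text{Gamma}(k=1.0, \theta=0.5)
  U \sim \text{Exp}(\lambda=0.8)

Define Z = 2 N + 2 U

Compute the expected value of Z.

E[Z] = 2*E[N] + 2*E[U]
E[N] = 0.5
E[U] = 1.25
E[Z] = 2*0.5 + 2*1.25 = 3.5

3.5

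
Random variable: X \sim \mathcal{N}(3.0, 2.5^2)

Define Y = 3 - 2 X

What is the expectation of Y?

For Y = -2X + 3:
E[Y] = -2 * E[X] + 3
E[X] = 3.0 = 3
E[Y] = -2 * 3 + 3 = -3

-3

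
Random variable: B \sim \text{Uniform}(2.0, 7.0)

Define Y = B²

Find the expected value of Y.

Using E[X²] = Var(X) + (E[X])²:
E[B] = 4.5
Var(B) = (7 - 2)^2/12 = 2.0833333
E[B²] = 2.0833333 + 4.5² = 2.0833333 + 20.25 = 22.333333

22.333333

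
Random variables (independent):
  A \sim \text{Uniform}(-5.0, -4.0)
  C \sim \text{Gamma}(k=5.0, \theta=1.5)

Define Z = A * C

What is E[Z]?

For independent RVs: E[XY] = E[X]*E[Y]
E[A] = -4.5
E[C] = 7.5
E[Z] = -4.5 * 7.5 = -33.75

-33.75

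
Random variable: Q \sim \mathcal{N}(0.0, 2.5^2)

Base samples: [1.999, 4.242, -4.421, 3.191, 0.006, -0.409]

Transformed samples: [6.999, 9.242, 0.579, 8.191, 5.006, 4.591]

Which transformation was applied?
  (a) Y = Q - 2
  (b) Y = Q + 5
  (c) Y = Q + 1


Checking option (b) Y = Q + 5:
  Q = 1.999 -> Y = 6.999 ✓
  Q = 4.242 -> Y = 9.242 ✓
  Q = -4.421 -> Y = 0.579 ✓
All samples match this transformation.

(b) Q + 5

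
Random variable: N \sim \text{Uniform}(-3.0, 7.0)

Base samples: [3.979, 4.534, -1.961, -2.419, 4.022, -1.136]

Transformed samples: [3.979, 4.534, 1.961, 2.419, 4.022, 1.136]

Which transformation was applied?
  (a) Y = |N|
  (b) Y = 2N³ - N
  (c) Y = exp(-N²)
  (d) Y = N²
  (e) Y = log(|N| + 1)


Checking option (a) Y = |N|:
  N = 3.979 -> Y = 3.979 ✓
  N = 4.534 -> Y = 4.534 ✓
  N = -1.961 -> Y = 1.961 ✓
All samples match this transformation.

(a) |N|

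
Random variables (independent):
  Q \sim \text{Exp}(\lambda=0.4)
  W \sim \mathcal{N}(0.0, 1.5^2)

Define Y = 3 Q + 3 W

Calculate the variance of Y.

For independent RVs: Var(aX + bY) = a²Var(X) + b²Var(Y)
Var(Q) = 6.25
Var(W) = 2.25
Var(Y) = 3²*6.25 + 3²*2.25
= 9*6.25 + 9*2.25 = 76.5

76.5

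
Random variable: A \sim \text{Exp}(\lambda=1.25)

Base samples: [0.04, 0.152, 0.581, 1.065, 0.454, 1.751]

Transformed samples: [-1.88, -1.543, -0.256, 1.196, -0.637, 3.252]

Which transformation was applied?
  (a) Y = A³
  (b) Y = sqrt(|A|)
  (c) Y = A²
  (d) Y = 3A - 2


Checking option (d) Y = 3A - 2:
  A = 0.04 -> Y = -1.88 ✓
  A = 0.152 -> Y = -1.543 ✓
  A = 0.581 -> Y = -0.256 ✓
All samples match this transformation.

(d) 3A - 2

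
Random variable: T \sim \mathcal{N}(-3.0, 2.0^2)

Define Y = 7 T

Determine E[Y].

For Y = 7T:
E[Y] = 7 * E[T]
E[T] = -3.0 = -3
E[Y] = 7 * (-3) = -21

-21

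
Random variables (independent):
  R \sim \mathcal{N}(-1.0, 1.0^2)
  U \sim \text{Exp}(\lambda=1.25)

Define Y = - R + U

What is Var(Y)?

For independent RVs: Var(aX + bY) = a²Var(X) + b²Var(Y)
Var(R) = 1
Var(U) = 0.64
Var(Y) = (-1)²*1 + 1²*0.64
= 1*1 + 1*0.64 = 1.64

1.64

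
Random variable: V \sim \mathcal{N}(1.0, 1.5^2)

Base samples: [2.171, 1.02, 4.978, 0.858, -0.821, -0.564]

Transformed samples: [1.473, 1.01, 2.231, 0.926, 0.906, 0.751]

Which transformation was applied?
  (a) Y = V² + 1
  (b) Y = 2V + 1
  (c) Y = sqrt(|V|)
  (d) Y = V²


Checking option (c) Y = sqrt(|V|):
  V = 2.171 -> Y = 1.473 ✓
  V = 1.02 -> Y = 1.01 ✓
  V = 4.978 -> Y = 2.231 ✓
All samples match this transformation.

(c) sqrt(|V|)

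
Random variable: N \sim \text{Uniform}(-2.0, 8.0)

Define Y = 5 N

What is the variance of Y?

For Y = aN + b: Var(Y) = a² * Var(N)
Var(N) = (8 + 2)^2/12 = 8.3333333
Var(Y) = 5² * 8.3333333 = 25 * 8.3333333 = 208.33333

208.33333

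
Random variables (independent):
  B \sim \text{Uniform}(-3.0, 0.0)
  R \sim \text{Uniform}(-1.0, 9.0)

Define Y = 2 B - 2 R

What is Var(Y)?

For independent RVs: Var(aX + bY) = a²Var(X) + b²Var(Y)
Var(B) = 0.75
Var(R) = 8.3333333
Var(Y) = 2²*0.75 + (-2)²*8.3333333
= 4*0.75 + 4*8.3333333 = 36.333333

36.333333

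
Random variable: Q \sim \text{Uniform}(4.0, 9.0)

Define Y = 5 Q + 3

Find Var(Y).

For Y = aQ + b: Var(Y) = a² * Var(Q)
Var(Q) = (9 - 4)^2/12 = 2.0833333
Var(Y) = 5² * 2.0833333 = 25 * 2.0833333 = 52.083333

52.083333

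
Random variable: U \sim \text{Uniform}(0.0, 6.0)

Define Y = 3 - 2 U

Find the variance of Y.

For Y = aU + b: Var(Y) = a² * Var(U)
Var(U) = (6 - 0)^2/12 = 3
Var(Y) = (-2)² * 3 = 4 * 3 = 12

12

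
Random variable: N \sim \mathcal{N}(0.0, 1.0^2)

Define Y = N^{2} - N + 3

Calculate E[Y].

E[Y] = 1*E[N²] - 1*E[N] + 3
E[N] = 0
E[N²] = Var(N) + (E[N])² = 1 + 0 = 1
E[Y] = 1*1 - 1*0 + 3 = 4

4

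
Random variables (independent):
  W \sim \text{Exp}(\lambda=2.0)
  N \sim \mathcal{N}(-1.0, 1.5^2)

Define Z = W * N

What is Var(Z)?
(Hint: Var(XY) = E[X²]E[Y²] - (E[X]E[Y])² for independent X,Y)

Var(XY) = E[X²]E[Y²] - (E[X]E[Y])²
E[W] = 0.5, Var(W) = 0.25
E[N] = -1, Var(N) = 2.25
E[W²] = 0.25 + 0.5² = 0.5
E[N²] = 2.25 + (-1)² = 3.25
Var(Z) = 0.5*3.25 - (0.5*(-1))²
= 1.625 - 0.25 = 1.375

1.375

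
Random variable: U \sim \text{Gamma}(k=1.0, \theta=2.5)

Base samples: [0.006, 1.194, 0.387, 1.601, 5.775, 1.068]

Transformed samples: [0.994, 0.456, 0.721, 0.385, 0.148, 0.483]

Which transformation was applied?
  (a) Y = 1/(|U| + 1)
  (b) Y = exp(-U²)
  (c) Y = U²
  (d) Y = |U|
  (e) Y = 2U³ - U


Checking option (a) Y = 1/(|U| + 1):
  U = 0.006 -> Y = 0.994 ✓
  U = 1.194 -> Y = 0.456 ✓
  U = 0.387 -> Y = 0.721 ✓
All samples match this transformation.

(a) 1/(|U| + 1)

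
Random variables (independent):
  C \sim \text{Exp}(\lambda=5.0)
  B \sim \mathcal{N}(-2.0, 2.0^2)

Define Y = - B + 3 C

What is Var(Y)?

For independent RVs: Var(aX + bY) = a²Var(X) + b²Var(Y)
Var(C) = 0.04
Var(B) = 4
Var(Y) = 3²*0.04 + (-1)²*4
= 9*0.04 + 1*4 = 4.36

4.36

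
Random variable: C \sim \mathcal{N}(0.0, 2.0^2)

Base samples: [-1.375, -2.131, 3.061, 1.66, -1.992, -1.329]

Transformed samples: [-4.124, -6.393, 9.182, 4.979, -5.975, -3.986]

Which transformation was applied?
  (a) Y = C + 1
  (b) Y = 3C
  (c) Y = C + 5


Checking option (b) Y = 3C:
  C = -1.375 -> Y = -4.124 ✓
  C = -2.131 -> Y = -6.393 ✓
  C = 3.061 -> Y = 9.182 ✓
All samples match this transformation.

(b) 3C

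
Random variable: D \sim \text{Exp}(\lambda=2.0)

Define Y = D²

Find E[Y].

E[D²] = Var(D) + (E[D])² = 0.25 + 0.25 = 0.5

0.5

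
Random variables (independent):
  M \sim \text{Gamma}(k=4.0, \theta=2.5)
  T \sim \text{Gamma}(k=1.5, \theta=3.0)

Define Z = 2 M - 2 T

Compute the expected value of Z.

E[Z] = 2*E[M] - 2*E[T]
E[M] = 10
E[T] = 4.5
E[Z] = 2*10 - 2*4.5 = 11

11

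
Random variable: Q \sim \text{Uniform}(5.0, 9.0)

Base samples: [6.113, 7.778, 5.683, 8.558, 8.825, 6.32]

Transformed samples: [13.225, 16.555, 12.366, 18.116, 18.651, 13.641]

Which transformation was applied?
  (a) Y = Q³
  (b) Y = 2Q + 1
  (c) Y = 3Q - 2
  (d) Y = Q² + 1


Checking option (b) Y = 2Q + 1:
  Q = 6.113 -> Y = 13.225 ✓
  Q = 7.778 -> Y = 16.555 ✓
  Q = 5.683 -> Y = 12.366 ✓
All samples match this transformation.

(b) 2Q + 1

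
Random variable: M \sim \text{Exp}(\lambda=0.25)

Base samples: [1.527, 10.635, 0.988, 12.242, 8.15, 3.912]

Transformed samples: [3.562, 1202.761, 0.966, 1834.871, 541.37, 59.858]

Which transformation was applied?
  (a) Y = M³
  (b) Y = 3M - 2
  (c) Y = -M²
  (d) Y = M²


Checking option (a) Y = M³:
  M = 1.527 -> Y = 3.562 ✓
  M = 10.635 -> Y = 1202.761 ✓
  M = 0.988 -> Y = 0.966 ✓
All samples match this transformation.

(a) M³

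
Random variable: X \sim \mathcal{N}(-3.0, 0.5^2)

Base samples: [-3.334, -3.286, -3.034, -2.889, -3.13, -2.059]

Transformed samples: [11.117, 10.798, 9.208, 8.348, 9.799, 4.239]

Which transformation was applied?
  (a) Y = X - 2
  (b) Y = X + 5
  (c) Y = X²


Checking option (c) Y = X²:
  X = -3.334 -> Y = 11.117 ✓
  X = -3.286 -> Y = 10.798 ✓
  X = -3.034 -> Y = 9.208 ✓
All samples match this transformation.

(c) X²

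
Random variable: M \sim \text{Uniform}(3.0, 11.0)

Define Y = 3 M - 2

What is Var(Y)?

For Y = aM + b: Var(Y) = a² * Var(M)
Var(M) = (11 - 3)^2/12 = 5.3333333
Var(Y) = 3² * 5.3333333 = 9 * 5.3333333 = 48

48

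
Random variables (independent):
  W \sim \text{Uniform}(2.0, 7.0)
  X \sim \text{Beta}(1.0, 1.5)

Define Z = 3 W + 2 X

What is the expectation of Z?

E[Z] = 3*E[W] + 2*E[X]
E[W] = 4.5
E[X] = 0.4
E[Z] = 3*4.5 + 2*0.4 = 14.3

14.3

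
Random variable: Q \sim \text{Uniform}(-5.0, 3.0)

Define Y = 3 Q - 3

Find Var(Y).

For Y = aQ + b: Var(Y) = a² * Var(Q)
Var(Q) = (3 + 5)^2/12 = 5.3333333
Var(Y) = 3² * 5.3333333 = 9 * 5.3333333 = 48

48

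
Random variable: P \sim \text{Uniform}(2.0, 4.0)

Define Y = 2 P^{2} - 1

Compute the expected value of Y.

E[Y] = 2*E[P²] - 1
E[P] = 3
E[P²] = Var(P) + (E[P])² = 0.33333333 + 9 = 9.3333333
E[Y] = 2*9.3333333 - 1 = 17.666667

17.666667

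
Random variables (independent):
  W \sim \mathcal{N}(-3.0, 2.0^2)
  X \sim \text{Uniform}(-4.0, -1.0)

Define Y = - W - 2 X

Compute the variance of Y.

For independent RVs: Var(aX + bY) = a²Var(X) + b²Var(Y)
Var(W) = 4
Var(X) = 0.75
Var(Y) = (-1)²*4 + (-2)²*0.75
= 1*4 + 4*0.75 = 7

7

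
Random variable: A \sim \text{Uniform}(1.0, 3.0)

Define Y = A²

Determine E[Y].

E[A²] = Var(A) + (E[A])² = 0.33333333 + 4 = 4.3333333

4.3333333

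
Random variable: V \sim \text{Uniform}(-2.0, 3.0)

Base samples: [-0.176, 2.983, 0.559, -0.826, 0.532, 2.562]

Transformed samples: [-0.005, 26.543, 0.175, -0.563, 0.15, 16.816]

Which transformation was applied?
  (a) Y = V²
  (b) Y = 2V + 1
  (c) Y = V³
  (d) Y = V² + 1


Checking option (c) Y = V³:
  V = -0.176 -> Y = -0.005 ✓
  V = 2.983 -> Y = 26.543 ✓
  V = 0.559 -> Y = 0.175 ✓
All samples match this transformation.

(c) V³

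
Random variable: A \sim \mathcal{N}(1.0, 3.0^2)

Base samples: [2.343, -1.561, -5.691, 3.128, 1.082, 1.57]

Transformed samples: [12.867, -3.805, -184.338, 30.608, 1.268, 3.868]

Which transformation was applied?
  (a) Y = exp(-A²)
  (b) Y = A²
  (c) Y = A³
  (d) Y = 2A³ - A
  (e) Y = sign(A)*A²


Checking option (c) Y = A³:
  A = 2.343 -> Y = 12.867 ✓
  A = -1.561 -> Y = -3.805 ✓
  A = -5.691 -> Y = -184.338 ✓
All samples match this transformation.

(c) A³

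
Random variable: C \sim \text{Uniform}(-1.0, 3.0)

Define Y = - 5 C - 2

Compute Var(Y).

For Y = aC + b: Var(Y) = a² * Var(C)
Var(C) = (3 + 1)^2/12 = 1.3333333
Var(Y) = (-5)² * 1.3333333 = 25 * 1.3333333 = 33.333333

33.333333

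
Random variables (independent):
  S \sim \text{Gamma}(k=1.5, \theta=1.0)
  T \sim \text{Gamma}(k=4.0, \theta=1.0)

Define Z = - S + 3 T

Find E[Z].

E[Z] = -1*E[S] + 3*E[T]
E[S] = 1.5
E[T] = 4
E[Z] = -1*1.5 + 3*4 = 10.5

10.5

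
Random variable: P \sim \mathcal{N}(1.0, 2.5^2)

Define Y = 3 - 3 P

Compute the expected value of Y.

For Y = -3P + 3:
E[Y] = -3 * E[P] + 3
E[P] = 1.0 = 1
E[Y] = -3 * 1 + 3 = 0

0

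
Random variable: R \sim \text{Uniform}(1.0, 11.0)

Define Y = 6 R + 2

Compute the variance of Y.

For Y = aR + b: Var(Y) = a² * Var(R)
Var(R) = (11 - 1)^2/12 = 8.3333333
Var(Y) = 6² * 8.3333333 = 36 * 8.3333333 = 300

300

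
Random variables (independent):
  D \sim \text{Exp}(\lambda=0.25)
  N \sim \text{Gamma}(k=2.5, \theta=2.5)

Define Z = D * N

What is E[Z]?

For independent RVs: E[XY] = E[X]*E[Y]
E[D] = 4
E[N] = 6.25
E[Z] = 4 * 6.25 = 25

25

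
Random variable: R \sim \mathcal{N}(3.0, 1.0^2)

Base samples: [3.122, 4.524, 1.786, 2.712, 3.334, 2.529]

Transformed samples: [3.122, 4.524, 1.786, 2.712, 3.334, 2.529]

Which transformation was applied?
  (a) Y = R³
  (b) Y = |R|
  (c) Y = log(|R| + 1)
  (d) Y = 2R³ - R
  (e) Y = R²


Checking option (b) Y = |R|:
  R = 3.122 -> Y = 3.122 ✓
  R = 4.524 -> Y = 4.524 ✓
  R = 1.786 -> Y = 1.786 ✓
All samples match this transformation.

(b) |R|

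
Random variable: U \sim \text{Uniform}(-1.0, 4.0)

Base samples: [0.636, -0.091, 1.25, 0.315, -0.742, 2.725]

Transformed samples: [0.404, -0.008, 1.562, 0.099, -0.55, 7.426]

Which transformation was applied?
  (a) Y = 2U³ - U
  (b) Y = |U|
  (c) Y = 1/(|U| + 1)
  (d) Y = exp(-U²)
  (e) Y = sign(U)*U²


Checking option (e) Y = sign(U)*U²:
  U = 0.636 -> Y = 0.404 ✓
  U = -0.091 -> Y = -0.008 ✓
  U = 1.25 -> Y = 1.562 ✓
All samples match this transformation.

(e) sign(U)*U²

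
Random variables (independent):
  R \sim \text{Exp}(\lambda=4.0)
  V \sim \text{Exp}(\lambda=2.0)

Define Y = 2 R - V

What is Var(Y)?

For independent RVs: Var(aX + bY) = a²Var(X) + b²Var(Y)
Var(R) = 0.0625
Var(V) = 0.25
Var(Y) = 2²*0.0625 + (-1)²*0.25
= 4*0.0625 + 1*0.25 = 0.5

0.5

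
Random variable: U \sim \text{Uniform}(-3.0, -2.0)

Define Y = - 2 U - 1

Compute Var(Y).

For Y = aU + b: Var(Y) = a² * Var(U)
Var(U) = (-2 + 3)^2/12 = 0.083333333
Var(Y) = (-2)² * 0.083333333 = 4 * 0.083333333 = 0.33333333

0.33333333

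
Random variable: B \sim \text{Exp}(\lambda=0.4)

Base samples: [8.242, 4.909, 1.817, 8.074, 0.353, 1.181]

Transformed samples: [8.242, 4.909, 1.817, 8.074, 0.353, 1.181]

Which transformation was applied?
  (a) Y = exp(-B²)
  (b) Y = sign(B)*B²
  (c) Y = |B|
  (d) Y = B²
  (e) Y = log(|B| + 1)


Checking option (c) Y = |B|:
  B = 8.242 -> Y = 8.242 ✓
  B = 4.909 -> Y = 4.909 ✓
  B = 1.817 -> Y = 1.817 ✓
All samples match this transformation.

(c) |B|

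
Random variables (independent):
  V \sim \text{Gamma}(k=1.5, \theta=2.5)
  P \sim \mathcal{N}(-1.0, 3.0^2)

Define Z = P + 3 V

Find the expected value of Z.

E[Z] = 3*E[V] + 1*E[P]
E[V] = 3.75
E[P] = -1
E[Z] = 3*3.75 + 1*(-1) = 10.25

10.25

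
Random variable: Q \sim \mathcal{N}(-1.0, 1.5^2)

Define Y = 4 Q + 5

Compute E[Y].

For Y = 4Q + 5:
E[Y] = 4 * E[Q] + 5
E[Q] = -1.0 = -1
E[Y] = 4 * (-1) + 5 = 1

1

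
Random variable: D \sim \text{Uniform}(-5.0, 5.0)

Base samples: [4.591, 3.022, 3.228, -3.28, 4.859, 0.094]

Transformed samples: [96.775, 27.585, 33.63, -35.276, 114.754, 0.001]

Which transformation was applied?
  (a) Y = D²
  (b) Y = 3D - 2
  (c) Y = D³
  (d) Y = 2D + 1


Checking option (c) Y = D³:
  D = 4.591 -> Y = 96.775 ✓
  D = 3.022 -> Y = 27.585 ✓
  D = 3.228 -> Y = 33.63 ✓
All samples match this transformation.

(c) D³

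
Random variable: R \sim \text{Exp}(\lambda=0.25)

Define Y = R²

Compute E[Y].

E[R²] = Var(R) + (E[R])² = 16 + 16 = 32

32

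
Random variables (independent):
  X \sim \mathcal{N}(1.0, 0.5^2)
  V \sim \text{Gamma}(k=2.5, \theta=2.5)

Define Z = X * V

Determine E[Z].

For independent RVs: E[XY] = E[X]*E[Y]
E[X] = 1
E[V] = 6.25
E[Z] = 1 * 6.25 = 6.25

6.25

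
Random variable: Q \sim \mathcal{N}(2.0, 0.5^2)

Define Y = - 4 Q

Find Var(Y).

For Y = aQ + b: Var(Y) = a² * Var(Q)
Var(Q) = 0.5^2 = 0.25
Var(Y) = (-4)² * 0.25 = 16 * 0.25 = 4

4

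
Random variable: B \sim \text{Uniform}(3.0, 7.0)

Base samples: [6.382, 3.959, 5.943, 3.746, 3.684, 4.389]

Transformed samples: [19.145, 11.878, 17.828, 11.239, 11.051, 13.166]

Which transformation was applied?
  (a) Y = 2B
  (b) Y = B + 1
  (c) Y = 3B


Checking option (c) Y = 3B:
  B = 6.382 -> Y = 19.145 ✓
  B = 3.959 -> Y = 11.878 ✓
  B = 5.943 -> Y = 17.828 ✓
All samples match this transformation.

(c) 3B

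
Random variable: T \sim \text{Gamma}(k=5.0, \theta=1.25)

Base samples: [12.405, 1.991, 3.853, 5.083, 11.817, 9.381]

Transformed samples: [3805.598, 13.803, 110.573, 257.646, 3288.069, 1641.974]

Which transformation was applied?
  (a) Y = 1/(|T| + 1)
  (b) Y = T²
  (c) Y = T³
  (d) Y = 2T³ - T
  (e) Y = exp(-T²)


Checking option (d) Y = 2T³ - T:
  T = 12.405 -> Y = 3805.598 ✓
  T = 1.991 -> Y = 13.803 ✓
  T = 3.853 -> Y = 110.573 ✓
All samples match this transformation.

(d) 2T³ - T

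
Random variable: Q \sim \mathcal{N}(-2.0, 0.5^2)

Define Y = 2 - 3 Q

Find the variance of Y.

For Y = aQ + b: Var(Y) = a² * Var(Q)
Var(Q) = 0.5^2 = 0.25
Var(Y) = (-3)² * 0.25 = 9 * 0.25 = 2.25

2.25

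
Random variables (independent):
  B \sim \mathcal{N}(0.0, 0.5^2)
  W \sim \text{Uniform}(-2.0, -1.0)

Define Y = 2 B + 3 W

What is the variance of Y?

For independent RVs: Var(aX + bY) = a²Var(X) + b²Var(Y)
Var(B) = 0.25
Var(W) = 0.083333333
Var(Y) = 2²*0.25 + 3²*0.083333333
= 4*0.25 + 9*0.083333333 = 1.75

1.75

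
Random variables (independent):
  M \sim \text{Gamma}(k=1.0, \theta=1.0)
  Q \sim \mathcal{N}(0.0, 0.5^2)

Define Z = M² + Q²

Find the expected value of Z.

E[Z] = E[M²] + E[Q²]
E[M²] = Var(M) + E[M]² = 1 + 1 = 2
E[Q²] = Var(Q) + E[Q]² = 0.25 + 0 = 0.25
E[Z] = 2 + 0.25 = 2.25

2.25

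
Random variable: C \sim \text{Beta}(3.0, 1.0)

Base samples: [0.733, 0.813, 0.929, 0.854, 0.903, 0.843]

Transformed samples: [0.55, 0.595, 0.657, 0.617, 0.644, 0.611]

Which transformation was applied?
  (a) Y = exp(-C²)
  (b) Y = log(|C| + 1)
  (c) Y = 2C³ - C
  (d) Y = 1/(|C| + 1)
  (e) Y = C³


Checking option (b) Y = log(|C| + 1):
  C = 0.733 -> Y = 0.55 ✓
  C = 0.813 -> Y = 0.595 ✓
  C = 0.929 -> Y = 0.657 ✓
All samples match this transformation.

(b) log(|C| + 1)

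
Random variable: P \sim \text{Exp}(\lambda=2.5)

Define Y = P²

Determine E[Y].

E[P²] = Var(P) + (E[P])² = 0.16 + 0.16 = 0.32

0.32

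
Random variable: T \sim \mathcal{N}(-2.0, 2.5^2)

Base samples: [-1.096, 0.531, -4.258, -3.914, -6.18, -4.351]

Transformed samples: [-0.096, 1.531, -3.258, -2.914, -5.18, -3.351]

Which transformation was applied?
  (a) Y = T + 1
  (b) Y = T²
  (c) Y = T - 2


Checking option (a) Y = T + 1:
  T = -1.096 -> Y = -0.096 ✓
  T = 0.531 -> Y = 1.531 ✓
  T = -4.258 -> Y = -3.258 ✓
All samples match this transformation.

(a) T + 1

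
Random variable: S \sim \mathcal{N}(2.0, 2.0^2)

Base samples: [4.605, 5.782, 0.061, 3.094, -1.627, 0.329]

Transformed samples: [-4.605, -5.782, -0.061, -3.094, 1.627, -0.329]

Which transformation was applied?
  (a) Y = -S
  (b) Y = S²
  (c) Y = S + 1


Checking option (a) Y = -S:
  S = 4.605 -> Y = -4.605 ✓
  S = 5.782 -> Y = -5.782 ✓
  S = 0.061 -> Y = -0.061 ✓
All samples match this transformation.

(a) -S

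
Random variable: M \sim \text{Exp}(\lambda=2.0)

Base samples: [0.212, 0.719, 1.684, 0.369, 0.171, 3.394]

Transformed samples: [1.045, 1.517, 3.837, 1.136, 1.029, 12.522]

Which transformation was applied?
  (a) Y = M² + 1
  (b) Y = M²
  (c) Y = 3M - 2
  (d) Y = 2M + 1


Checking option (a) Y = M² + 1:
  M = 0.212 -> Y = 1.045 ✓
  M = 0.719 -> Y = 1.517 ✓
  M = 1.684 -> Y = 3.837 ✓
All samples match this transformation.

(a) M² + 1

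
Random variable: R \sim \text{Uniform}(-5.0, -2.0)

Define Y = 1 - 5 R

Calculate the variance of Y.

For Y = aR + b: Var(Y) = a² * Var(R)
Var(R) = (-2 + 5)^2/12 = 0.75
Var(Y) = (-5)² * 0.75 = 25 * 0.75 = 18.75

18.75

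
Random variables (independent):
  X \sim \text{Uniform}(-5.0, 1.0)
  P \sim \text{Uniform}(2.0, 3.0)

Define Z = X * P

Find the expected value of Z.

For independent RVs: E[XY] = E[X]*E[Y]
E[X] = -2
E[P] = 2.5
E[Z] = -2 * 2.5 = -5

-5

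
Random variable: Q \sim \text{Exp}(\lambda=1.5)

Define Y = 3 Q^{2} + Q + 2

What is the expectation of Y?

E[Y] = 3*E[Q²] + 1*E[Q] + 2
E[Q] = 0.66666667
E[Q²] = Var(Q) + (E[Q])² = 0.44444444 + 0.44444444 = 0.88888889
E[Y] = 3*0.88888889 + 1*0.66666667 + 2 = 5.3333333

5.3333333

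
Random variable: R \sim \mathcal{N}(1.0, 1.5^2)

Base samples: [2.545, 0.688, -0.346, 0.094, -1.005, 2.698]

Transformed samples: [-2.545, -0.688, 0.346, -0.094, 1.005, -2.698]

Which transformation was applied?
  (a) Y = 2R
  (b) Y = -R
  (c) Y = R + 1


Checking option (b) Y = -R:
  R = 2.545 -> Y = -2.545 ✓
  R = 0.688 -> Y = -0.688 ✓
  R = -0.346 -> Y = 0.346 ✓
All samples match this transformation.

(b) -R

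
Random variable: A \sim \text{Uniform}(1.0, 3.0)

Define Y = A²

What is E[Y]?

E[A²] = Var(A) + (E[A])² = 0.33333333 + 4 = 4.3333333

4.3333333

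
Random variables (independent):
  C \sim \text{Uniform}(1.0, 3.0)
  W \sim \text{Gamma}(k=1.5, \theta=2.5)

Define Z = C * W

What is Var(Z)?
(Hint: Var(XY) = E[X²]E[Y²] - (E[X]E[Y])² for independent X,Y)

Var(XY) = E[X²]E[Y²] - (E[X]E[Y])²
E[C] = 2, Var(C) = 0.33333333
E[W] = 3.75, Var(W) = 9.375
E[C²] = 0.33333333 + 2² = 4.3333333
E[W²] = 9.375 + 3.75² = 23.4375
Var(Z) = 4.3333333*23.4375 - (2*3.75)²
= 101.5625 - 56.25 = 45.3125

45.3125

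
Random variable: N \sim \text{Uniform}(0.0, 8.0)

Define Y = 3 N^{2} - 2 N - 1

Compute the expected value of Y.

E[Y] = 3*E[N²] - 2*E[N] - 1
E[N] = 4
E[N²] = Var(N) + (E[N])² = 5.3333333 + 16 = 21.333333
E[Y] = 3*21.333333 - 2*4 - 1 = 55

55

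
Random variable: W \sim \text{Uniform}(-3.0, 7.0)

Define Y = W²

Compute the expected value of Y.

Using E[X²] = Var(X) + (E[X])²:
E[W] = 2
Var(W) = (7 + 3)^2/12 = 8.3333333
E[W²] = 8.3333333 + 2² = 8.3333333 + 4 = 12.333333

12.333333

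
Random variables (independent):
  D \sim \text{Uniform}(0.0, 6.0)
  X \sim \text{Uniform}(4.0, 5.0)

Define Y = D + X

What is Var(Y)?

For independent RVs: Var(aX + bY) = a²Var(X) + b²Var(Y)
Var(D) = 3
Var(X) = 0.083333333
Var(Y) = 1²*3 + 1²*0.083333333
= 1*3 + 1*0.083333333 = 3.0833333

3.0833333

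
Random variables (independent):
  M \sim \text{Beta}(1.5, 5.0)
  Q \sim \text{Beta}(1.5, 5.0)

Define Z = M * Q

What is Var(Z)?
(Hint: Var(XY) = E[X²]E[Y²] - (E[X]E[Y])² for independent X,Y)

Var(XY) = E[X²]E[Y²] - (E[X]E[Y])²
E[M] = 0.23076923, Var(M) = 0.023668639
E[Q] = 0.23076923, Var(Q) = 0.023668639
E[M²] = 0.023668639 + 0.23076923² = 0.076923077
E[Q²] = 0.023668639 + 0.23076923² = 0.076923077
Var(Z) = 0.076923077*0.076923077 - (0.23076923*0.23076923)²
= 0.0059171598 - 0.0028360352 = 0.0030811246

0.0030811246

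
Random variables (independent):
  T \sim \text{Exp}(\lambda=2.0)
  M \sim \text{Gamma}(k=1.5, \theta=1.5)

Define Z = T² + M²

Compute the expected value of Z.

E[Z] = E[T²] + E[M²]
E[T²] = Var(T) + E[T]² = 0.25 + 0.25 = 0.5
E[M²] = Var(M) + E[M]² = 3.375 + 5.0625 = 8.4375
E[Z] = 0.5 + 8.4375 = 8.9375

8.9375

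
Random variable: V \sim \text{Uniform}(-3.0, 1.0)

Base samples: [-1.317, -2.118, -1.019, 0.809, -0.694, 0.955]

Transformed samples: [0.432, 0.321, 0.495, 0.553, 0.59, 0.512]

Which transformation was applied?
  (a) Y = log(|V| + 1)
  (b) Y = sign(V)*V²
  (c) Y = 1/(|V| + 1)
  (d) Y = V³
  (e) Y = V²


Checking option (c) Y = 1/(|V| + 1):
  V = -1.317 -> Y = 0.432 ✓
  V = -2.118 -> Y = 0.321 ✓
  V = -1.019 -> Y = 0.495 ✓
All samples match this transformation.

(c) 1/(|V| + 1)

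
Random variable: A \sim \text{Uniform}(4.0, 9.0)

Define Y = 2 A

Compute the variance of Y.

For Y = aA + b: Var(Y) = a² * Var(A)
Var(A) = (9 - 4)^2/12 = 2.0833333
Var(Y) = 2² * 2.0833333 = 4 * 2.0833333 = 8.3333333

8.3333333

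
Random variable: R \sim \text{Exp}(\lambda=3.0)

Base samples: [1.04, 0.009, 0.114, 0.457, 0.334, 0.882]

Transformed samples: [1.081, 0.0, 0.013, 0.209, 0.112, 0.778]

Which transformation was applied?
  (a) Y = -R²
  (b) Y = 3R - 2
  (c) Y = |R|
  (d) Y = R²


Checking option (d) Y = R²:
  R = 1.04 -> Y = 1.081 ✓
  R = 0.009 -> Y = 0.0 ✓
  R = 0.114 -> Y = 0.013 ✓
All samples match this transformation.

(d) R²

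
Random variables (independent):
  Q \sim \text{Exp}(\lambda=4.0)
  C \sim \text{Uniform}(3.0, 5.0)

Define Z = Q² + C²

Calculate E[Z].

E[Z] = E[Q²] + E[C²]
E[Q²] = Var(Q) + E[Q]² = 0.0625 + 0.0625 = 0.125
E[C²] = Var(C) + E[C]² = 0.33333333 + 16 = 16.333333
E[Z] = 0.125 + 16.333333 = 16.458333

16.458333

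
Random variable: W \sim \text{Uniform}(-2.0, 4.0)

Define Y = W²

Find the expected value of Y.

E[W²] = Var(W) + (E[W])² = 3 + 1 = 4

4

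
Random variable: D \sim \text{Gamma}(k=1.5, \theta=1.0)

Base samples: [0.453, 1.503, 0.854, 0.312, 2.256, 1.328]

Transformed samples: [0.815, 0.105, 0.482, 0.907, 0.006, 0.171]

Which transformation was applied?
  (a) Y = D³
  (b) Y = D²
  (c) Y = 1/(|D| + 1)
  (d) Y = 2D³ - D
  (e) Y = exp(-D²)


Checking option (e) Y = exp(-D²):
  D = 0.453 -> Y = 0.815 ✓
  D = 1.503 -> Y = 0.105 ✓
  D = 0.854 -> Y = 0.482 ✓
All samples match this transformation.

(e) exp(-D²)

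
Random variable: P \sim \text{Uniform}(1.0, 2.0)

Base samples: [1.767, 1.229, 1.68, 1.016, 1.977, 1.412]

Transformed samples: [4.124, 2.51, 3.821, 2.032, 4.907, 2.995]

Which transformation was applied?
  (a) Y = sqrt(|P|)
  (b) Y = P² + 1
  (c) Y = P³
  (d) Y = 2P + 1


Checking option (b) Y = P² + 1:
  P = 1.767 -> Y = 4.124 ✓
  P = 1.229 -> Y = 2.51 ✓
  P = 1.68 -> Y = 3.821 ✓
All samples match this transformation.

(b) P² + 1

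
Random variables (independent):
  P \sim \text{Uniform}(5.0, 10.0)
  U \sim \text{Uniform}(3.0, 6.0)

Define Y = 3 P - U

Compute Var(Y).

For independent RVs: Var(aX + bY) = a²Var(X) + b²Var(Y)
Var(P) = 2.0833333
Var(U) = 0.75
Var(Y) = 3²*2.0833333 + (-1)²*0.75
= 9*2.0833333 + 1*0.75 = 19.5

19.5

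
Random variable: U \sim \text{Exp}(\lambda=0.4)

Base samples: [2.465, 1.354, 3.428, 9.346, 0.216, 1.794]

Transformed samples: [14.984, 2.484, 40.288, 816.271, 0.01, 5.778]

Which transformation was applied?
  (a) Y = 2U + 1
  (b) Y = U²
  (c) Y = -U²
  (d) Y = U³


Checking option (d) Y = U³:
  U = 2.465 -> Y = 14.984 ✓
  U = 1.354 -> Y = 2.484 ✓
  U = 3.428 -> Y = 40.288 ✓
All samples match this transformation.

(d) U³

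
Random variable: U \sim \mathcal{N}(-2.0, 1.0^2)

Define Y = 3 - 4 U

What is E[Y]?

For Y = -4U + 3:
E[Y] = -4 * E[U] + 3
E[U] = -2.0 = -2
E[Y] = -4 * (-2) + 3 = 11

11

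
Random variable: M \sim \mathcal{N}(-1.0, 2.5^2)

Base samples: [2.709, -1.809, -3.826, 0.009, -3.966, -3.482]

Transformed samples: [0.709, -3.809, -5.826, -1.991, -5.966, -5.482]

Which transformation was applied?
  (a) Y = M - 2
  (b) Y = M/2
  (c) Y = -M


Checking option (a) Y = M - 2:
  M = 2.709 -> Y = 0.709 ✓
  M = -1.809 -> Y = -3.809 ✓
  M = -3.826 -> Y = -5.826 ✓
All samples match this transformation.

(a) M - 2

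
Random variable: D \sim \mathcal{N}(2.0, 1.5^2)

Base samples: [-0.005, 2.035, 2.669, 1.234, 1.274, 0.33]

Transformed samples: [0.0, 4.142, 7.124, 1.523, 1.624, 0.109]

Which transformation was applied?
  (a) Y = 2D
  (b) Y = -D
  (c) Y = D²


Checking option (c) Y = D²:
  D = -0.005 -> Y = 0.0 ✓
  D = 2.035 -> Y = 4.142 ✓
  D = 2.669 -> Y = 7.124 ✓
All samples match this transformation.

(c) D²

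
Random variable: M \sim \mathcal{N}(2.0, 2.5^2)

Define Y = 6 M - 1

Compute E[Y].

For Y = 6M - 1:
E[Y] = 6 * E[M] - 1
E[M] = 2.0 = 2
E[Y] = 6 * 2 - 1 = 11

11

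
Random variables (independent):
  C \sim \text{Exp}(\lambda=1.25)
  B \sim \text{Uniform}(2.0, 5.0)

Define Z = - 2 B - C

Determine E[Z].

E[Z] = -1*E[C] - 2*E[B]
E[C] = 0.8
E[B] = 3.5
E[Z] = -1*0.8 - 2*3.5 = -7.8

-7.8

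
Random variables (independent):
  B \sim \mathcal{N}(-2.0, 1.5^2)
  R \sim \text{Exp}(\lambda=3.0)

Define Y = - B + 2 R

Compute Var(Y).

For independent RVs: Var(aX + bY) = a²Var(X) + b²Var(Y)
Var(B) = 2.25
Var(R) = 0.11111111
Var(Y) = (-1)²*2.25 + 2²*0.11111111
= 1*2.25 + 4*0.11111111 = 2.6944444

2.6944444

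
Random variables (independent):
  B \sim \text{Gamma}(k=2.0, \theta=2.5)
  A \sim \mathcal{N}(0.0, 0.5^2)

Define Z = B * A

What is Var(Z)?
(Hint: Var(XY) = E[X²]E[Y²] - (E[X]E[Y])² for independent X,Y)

Var(XY) = E[X²]E[Y²] - (E[X]E[Y])²
E[B] = 5, Var(B) = 12.5
E[A] = 0, Var(A) = 0.25
E[B²] = 12.5 + 5² = 37.5
E[A²] = 0.25 + 0² = 0.25
Var(Z) = 37.5*0.25 - (5*0)²
= 9.375 - 0 = 9.375

9.375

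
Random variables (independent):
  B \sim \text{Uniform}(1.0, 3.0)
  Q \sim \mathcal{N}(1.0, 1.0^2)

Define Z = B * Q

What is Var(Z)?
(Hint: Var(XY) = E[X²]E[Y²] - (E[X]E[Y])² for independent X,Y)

Var(XY) = E[X²]E[Y²] - (E[X]E[Y])²
E[B] = 2, Var(B) = 0.33333333
E[Q] = 1, Var(Q) = 1
E[B²] = 0.33333333 + 2² = 4.3333333
E[Q²] = 1 + 1² = 2
Var(Z) = 4.3333333*2 - (2*1)²
= 8.6666667 - 4 = 4.6666667

4.6666667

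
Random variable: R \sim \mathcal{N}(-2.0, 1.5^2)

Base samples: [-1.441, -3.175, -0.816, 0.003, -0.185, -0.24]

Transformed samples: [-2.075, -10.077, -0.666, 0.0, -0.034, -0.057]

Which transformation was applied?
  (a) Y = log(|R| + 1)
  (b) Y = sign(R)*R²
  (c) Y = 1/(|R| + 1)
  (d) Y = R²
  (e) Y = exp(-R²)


Checking option (b) Y = sign(R)*R²:
  R = -1.441 -> Y = -2.075 ✓
  R = -3.175 -> Y = -10.077 ✓
  R = -0.816 -> Y = -0.666 ✓
All samples match this transformation.

(b) sign(R)*R²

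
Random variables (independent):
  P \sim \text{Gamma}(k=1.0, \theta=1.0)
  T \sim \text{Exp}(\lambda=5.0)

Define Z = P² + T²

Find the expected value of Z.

E[Z] = E[P²] + E[T²]
E[P²] = Var(P) + E[P]² = 1 + 1 = 2
E[T²] = Var(T) + E[T]² = 0.04 + 0.04 = 0.08
E[Z] = 2 + 0.08 = 2.08

2.08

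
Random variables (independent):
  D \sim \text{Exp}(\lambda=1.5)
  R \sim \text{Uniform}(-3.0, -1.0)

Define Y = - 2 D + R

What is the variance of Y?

For independent RVs: Var(aX + bY) = a²Var(X) + b²Var(Y)
Var(D) = 0.44444444
Var(R) = 0.33333333
Var(Y) = (-2)²*0.44444444 + 1²*0.33333333
= 4*0.44444444 + 1*0.33333333 = 2.1111111

2.1111111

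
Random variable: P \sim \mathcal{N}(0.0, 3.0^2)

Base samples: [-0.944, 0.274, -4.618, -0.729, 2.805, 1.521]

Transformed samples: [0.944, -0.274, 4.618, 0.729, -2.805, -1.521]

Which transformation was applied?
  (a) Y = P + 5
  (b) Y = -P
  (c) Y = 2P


Checking option (b) Y = -P:
  P = -0.944 -> Y = 0.944 ✓
  P = 0.274 -> Y = -0.274 ✓
  P = -4.618 -> Y = 4.618 ✓
All samples match this transformation.

(b) -P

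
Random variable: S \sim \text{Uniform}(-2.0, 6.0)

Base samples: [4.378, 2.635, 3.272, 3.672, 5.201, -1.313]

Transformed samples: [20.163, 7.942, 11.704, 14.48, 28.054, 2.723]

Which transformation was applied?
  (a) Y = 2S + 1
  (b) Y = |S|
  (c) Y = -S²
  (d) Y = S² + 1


Checking option (d) Y = S² + 1:
  S = 4.378 -> Y = 20.163 ✓
  S = 2.635 -> Y = 7.942 ✓
  S = 3.272 -> Y = 11.704 ✓
All samples match this transformation.

(d) S² + 1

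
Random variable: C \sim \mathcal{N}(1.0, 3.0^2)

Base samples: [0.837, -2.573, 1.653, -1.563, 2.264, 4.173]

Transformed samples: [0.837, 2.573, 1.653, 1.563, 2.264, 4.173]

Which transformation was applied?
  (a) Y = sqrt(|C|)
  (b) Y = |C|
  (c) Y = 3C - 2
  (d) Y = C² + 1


Checking option (b) Y = |C|:
  C = 0.837 -> Y = 0.837 ✓
  C = -2.573 -> Y = 2.573 ✓
  C = 1.653 -> Y = 1.653 ✓
All samples match this transformation.

(b) |C|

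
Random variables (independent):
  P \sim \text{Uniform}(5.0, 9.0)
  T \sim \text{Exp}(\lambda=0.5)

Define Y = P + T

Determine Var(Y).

For independent RVs: Var(aX + bY) = a²Var(X) + b²Var(Y)
Var(P) = 1.3333333
Var(T) = 4
Var(Y) = 1²*1.3333333 + 1²*4
= 1*1.3333333 + 1*4 = 5.3333333

5.3333333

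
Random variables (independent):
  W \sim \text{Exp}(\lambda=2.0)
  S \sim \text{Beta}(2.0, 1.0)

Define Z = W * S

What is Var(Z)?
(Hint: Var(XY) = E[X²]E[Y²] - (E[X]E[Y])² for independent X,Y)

Var(XY) = E[X²]E[Y²] - (E[X]E[Y])²
E[W] = 0.5, Var(W) = 0.25
E[S] = 0.66666667, Var(S) = 0.055555556
E[W²] = 0.25 + 0.5² = 0.5
E[S²] = 0.055555556 + 0.66666667² = 0.5
Var(Z) = 0.5*0.5 - (0.5*0.66666667)²
= 0.25 - 0.11111111 = 0.13888889

0.13888889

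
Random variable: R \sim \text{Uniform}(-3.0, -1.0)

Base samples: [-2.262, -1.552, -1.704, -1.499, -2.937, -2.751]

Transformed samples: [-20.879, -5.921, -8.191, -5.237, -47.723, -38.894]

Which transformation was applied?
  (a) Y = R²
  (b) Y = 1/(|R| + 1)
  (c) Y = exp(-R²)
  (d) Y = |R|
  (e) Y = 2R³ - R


Checking option (e) Y = 2R³ - R:
  R = -2.262 -> Y = -20.879 ✓
  R = -1.552 -> Y = -5.921 ✓
  R = -1.704 -> Y = -8.191 ✓
All samples match this transformation.

(e) 2R³ - R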